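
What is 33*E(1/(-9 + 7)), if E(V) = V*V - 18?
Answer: -2343/4 ≈ -585.75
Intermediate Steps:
E(V) = -18 + V² (E(V) = V² - 18 = -18 + V²)
33*E(1/(-9 + 7)) = 33*(-18 + (1/(-9 + 7))²) = 33*(-18 + (1/(-2))²) = 33*(-18 + (-½)²) = 33*(-18 + ¼) = 33*(-71/4) = -2343/4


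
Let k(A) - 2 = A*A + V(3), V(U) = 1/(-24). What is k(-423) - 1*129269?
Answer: 1191887/24 ≈ 49662.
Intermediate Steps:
V(U) = -1/24
k(A) = 47/24 + A² (k(A) = 2 + (A*A - 1/24) = 2 + (A² - 1/24) = 2 + (-1/24 + A²) = 47/24 + A²)
k(-423) - 1*129269 = (47/24 + (-423)²) - 1*129269 = (47/24 + 178929) - 129269 = 4294343/24 - 129269 = 1191887/24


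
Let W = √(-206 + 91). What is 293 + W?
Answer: 293 + I*√115 ≈ 293.0 + 10.724*I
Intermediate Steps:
W = I*√115 (W = √(-115) = I*√115 ≈ 10.724*I)
293 + W = 293 + I*√115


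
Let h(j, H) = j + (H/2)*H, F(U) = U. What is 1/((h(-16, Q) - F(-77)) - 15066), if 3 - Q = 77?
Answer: -1/12267 ≈ -8.1519e-5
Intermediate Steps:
Q = -74 (Q = 3 - 1*77 = 3 - 77 = -74)
h(j, H) = j + H²/2 (h(j, H) = j + (H/2)*H = j + H²/2)
1/((h(-16, Q) - F(-77)) - 15066) = 1/(((-16 + (½)*(-74)²) - 1*(-77)) - 15066) = 1/(((-16 + (½)*5476) + 77) - 15066) = 1/(((-16 + 2738) + 77) - 15066) = 1/((2722 + 77) - 15066) = 1/(2799 - 15066) = 1/(-12267) = -1/12267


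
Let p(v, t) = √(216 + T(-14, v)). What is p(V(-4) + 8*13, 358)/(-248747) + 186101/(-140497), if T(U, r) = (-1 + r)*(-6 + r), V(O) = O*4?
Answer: -186101/140497 - 35*√6/248747 ≈ -1.3249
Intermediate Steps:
V(O) = 4*O
p(v, t) = √(222 + v² - 7*v) (p(v, t) = √(216 + (6 + v² - 7*v)) = √(222 + v² - 7*v))
p(V(-4) + 8*13, 358)/(-248747) + 186101/(-140497) = √(222 + (4*(-4) + 8*13)² - 7*(4*(-4) + 8*13))/(-248747) + 186101/(-140497) = √(222 + (-16 + 104)² - 7*(-16 + 104))*(-1/248747) + 186101*(-1/140497) = √(222 + 88² - 7*88)*(-1/248747) - 186101/140497 = √(222 + 7744 - 616)*(-1/248747) - 186101/140497 = √7350*(-1/248747) - 186101/140497 = (35*√6)*(-1/248747) - 186101/140497 = -35*√6/248747 - 186101/140497 = -186101/140497 - 35*√6/248747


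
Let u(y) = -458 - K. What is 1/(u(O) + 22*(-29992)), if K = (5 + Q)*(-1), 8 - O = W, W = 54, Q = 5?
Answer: -1/660272 ≈ -1.5145e-6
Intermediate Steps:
O = -46 (O = 8 - 1*54 = 8 - 54 = -46)
K = -10 (K = (5 + 5)*(-1) = 10*(-1) = -10)
u(y) = -448 (u(y) = -458 - 1*(-10) = -458 + 10 = -448)
1/(u(O) + 22*(-29992)) = 1/(-448 + 22*(-29992)) = 1/(-448 - 659824) = 1/(-660272) = -1/660272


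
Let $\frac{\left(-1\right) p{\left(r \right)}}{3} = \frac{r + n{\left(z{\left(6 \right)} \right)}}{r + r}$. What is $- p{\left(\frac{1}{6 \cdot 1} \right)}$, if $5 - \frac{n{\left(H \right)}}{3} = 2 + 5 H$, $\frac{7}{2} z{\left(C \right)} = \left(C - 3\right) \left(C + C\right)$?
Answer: $- \frac{18285}{14} \approx -1306.1$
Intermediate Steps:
$z{\left(C \right)} = \frac{4 C \left(-3 + C\right)}{7}$ ($z{\left(C \right)} = \frac{2 \left(C - 3\right) \left(C + C\right)}{7} = \frac{2 \left(-3 + C\right) 2 C}{7} = \frac{2 \cdot 2 C \left(-3 + C\right)}{7} = \frac{4 C \left(-3 + C\right)}{7}$)
$n{\left(H \right)} = 9 - 15 H$ ($n{\left(H \right)} = 15 - 3 \left(2 + 5 H\right) = 15 - \left(6 + 15 H\right) = 9 - 15 H$)
$p{\left(r \right)} = - \frac{3 \left(- \frac{1017}{7} + r\right)}{2 r}$ ($p{\left(r \right)} = - 3 \frac{r + \left(9 - 15 \cdot \frac{4}{7} \cdot 6 \left(-3 + 6\right)\right)}{r + r} = - 3 \frac{r + \left(9 - 15 \cdot \frac{4}{7} \cdot 6 \cdot 3\right)}{2 r} = - 3 \left(r + \left(9 - \frac{1080}{7}\right)\right) \frac{1}{2 r} = - 3 \left(r - \frac{1017}{7}\right) \frac{1}{2 r} = - 3 \left(- \frac{1017}{7} + r\right) \frac{1}{2 r} = - 3 \frac{- \frac{1017}{7} + r}{2 r} = - \frac{3 \left(- \frac{1017}{7} + r\right)}{2 r}$)
$- p{\left(\frac{1}{6 \cdot 1} \right)} = - \frac{3 \left(1017 - \frac{7}{6 \cdot 1}\right)}{14 \frac{1}{6 \cdot 1}} = - \frac{3 \left(1017 - \frac{7}{6}\right)}{14 \cdot \frac{1}{6}} = - \frac{3 \frac{1}{\frac{1}{6}} \left(1017 - \frac{7}{6}\right)}{14} = - \frac{3 \cdot 6 \left(1017 - \frac{7}{6}\right)}{14} = - \frac{3 \cdot 6 \cdot 6095}{14 \cdot 6} = \left(-1\right) \frac{18285}{14} = - \frac{18285}{14}$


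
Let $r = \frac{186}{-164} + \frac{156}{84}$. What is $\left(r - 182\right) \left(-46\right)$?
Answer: $\frac{2393219}{287} \approx 8338.7$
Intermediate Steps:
$r = \frac{415}{574}$ ($r = 186 \left(- \frac{1}{164}\right) + 156 \cdot \frac{1}{84} = - \frac{93}{82} + \frac{13}{7} = \frac{415}{574} \approx 0.723$)
$\left(r - 182\right) \left(-46\right) = \left(\frac{415}{574} - 182\right) \left(-46\right) = \left(- \frac{104053}{574}\right) \left(-46\right) = \frac{2393219}{287}$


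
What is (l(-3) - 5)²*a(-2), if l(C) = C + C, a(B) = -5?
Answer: -605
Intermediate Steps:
l(C) = 2*C
(l(-3) - 5)²*a(-2) = (2*(-3) - 5)²*(-5) = (-6 - 5)²*(-5) = (-11)²*(-5) = 121*(-5) = -605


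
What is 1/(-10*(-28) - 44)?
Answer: 1/236 ≈ 0.0042373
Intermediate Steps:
1/(-10*(-28) - 44) = 1/(280 - 44) = 1/236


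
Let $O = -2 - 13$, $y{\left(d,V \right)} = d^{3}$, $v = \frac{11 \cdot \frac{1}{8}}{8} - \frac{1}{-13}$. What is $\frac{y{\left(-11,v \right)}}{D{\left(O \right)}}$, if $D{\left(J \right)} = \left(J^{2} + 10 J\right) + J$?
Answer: $- \frac{1331}{60} \approx -22.183$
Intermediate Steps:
$v = \frac{207}{832}$ ($v = 11 \cdot \frac{1}{8} \cdot \frac{1}{8} - - \frac{1}{13} = \frac{11}{8} \cdot \frac{1}{8} + \frac{1}{13} = \frac{11}{64} + \frac{1}{13} = \frac{207}{832} \approx 0.2488$)
$O = -15$
$D{\left(J \right)} = J^{2} + 11 J$
$\frac{y{\left(-11,v \right)}}{D{\left(O \right)}} = \frac{\left(-11\right)^{3}}{\left(-15\right) \left(11 - 15\right)} = - \frac{1331}{\left(-15\right) \left(-4\right)} = - \frac{1331}{60}$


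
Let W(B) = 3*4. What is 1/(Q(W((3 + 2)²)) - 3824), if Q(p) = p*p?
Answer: -1/3680 ≈ -0.00027174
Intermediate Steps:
W(B) = 12
Q(p) = p²
1/(Q(W((3 + 2)²)) - 3824) = 1/(12² - 3824) = 1/(144 - 3824) = 1/(-3680) = -1/3680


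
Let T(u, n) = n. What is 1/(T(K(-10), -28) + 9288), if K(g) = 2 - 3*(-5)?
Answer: 1/9260 ≈ 0.00010799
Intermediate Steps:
K(g) = 17 (K(g) = 2 + 15 = 17)
1/(T(K(-10), -28) + 9288) = 1/(-28 + 9288) = 1/9260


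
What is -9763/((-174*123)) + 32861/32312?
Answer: 509376589/345770712 ≈ 1.4732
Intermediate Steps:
-9763/((-174*123)) + 32861/32312 = -9763/(-21402) + 32861*(1/32312) = -9763*(-1/21402) + 32861/32312 = 9763/21402 + 32861/32312 = 509376589/345770712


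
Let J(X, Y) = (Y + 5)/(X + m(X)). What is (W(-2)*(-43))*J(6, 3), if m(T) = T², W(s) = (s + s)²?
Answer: -2752/21 ≈ -131.05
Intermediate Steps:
W(s) = 4*s² (W(s) = (2*s)² = 4*s²)
J(X, Y) = (5 + Y)/(X + X²) (J(X, Y) = (Y + 5)/(X + X²) = (5 + Y)/(X + X²))
(W(-2)*(-43))*J(6, 3) = ((4*(-2)²)*(-43))*((5 + 3)/(6*(1 + 6))) = ((4*4)*(-43))*((⅙)*8/7) = (16*(-43))*((⅙)*(⅐)*8) = -688*4/21 = -2752/21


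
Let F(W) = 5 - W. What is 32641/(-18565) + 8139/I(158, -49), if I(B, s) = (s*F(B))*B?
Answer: -162502163/92787870 ≈ -1.7513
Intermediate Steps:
I(B, s) = B*s*(5 - B) (I(B, s) = (s*(5 - B))*B = B*s*(5 - B))
32641/(-18565) + 8139/I(158, -49) = 32641/(-18565) + 8139/((158*(-49)*(5 - 1*158))) = 32641*(-1/18565) + 8139/((158*(-49)*(5 - 158))) = -32641/18565 + 8139/((158*(-49)*(-153))) = -32641/18565 + 8139/1184526 = -32641/18565 + 8139*(1/1184526) = -32641/18565 + 2713/394842 = -162502163/92787870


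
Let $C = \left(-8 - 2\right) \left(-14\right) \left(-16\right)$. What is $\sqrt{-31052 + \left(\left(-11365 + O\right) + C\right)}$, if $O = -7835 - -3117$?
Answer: $25 i \sqrt{79} \approx 222.2 i$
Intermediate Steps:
$O = -4718$ ($O = -7835 + 3117 = -4718$)
$C = -2240$ ($C = \left(-10\right) \left(-14\right) \left(-16\right) = 140 \left(-16\right) = -2240$)
$\sqrt{-31052 + \left(\left(-11365 + O\right) + C\right)} = \sqrt{-31052 - 18323} = \sqrt{-49375} = 25 i \sqrt{79}$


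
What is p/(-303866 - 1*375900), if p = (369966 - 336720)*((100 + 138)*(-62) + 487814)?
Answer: -7863643134/339883 ≈ -23136.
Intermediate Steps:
p = 15727286268 (p = 33246*(238*(-62) + 487814) = 33246*(-14756 + 487814) = 33246*473058 = 15727286268)
p/(-303866 - 1*375900) = 15727286268/(-303866 - 1*375900) = 15727286268/(-303866 - 375900) = 15727286268/(-679766) = 15727286268*(-1/679766) = -7863643134/339883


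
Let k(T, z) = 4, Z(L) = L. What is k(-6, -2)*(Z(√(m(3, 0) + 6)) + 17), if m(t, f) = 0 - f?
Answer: 68 + 4*√6 ≈ 77.798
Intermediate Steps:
m(t, f) = -f
k(-6, -2)*(Z(√(m(3, 0) + 6)) + 17) = 4*(√(-1*0 + 6) + 17) = 4*(√(0 + 6) + 17) = 4*(√6 + 17) = 4*(17 + √6) = 68 + 4*√6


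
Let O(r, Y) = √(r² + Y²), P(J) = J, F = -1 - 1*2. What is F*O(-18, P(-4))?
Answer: -6*√85 ≈ -55.317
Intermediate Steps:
F = -3 (F = -1 - 2 = -3)
O(r, Y) = √(Y² + r²)
F*O(-18, P(-4)) = -3*√((-4)² + (-18)²) = -3*√(16 + 324) = -6*√85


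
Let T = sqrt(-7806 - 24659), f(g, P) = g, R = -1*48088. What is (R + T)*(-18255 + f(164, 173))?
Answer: 869960008 - 18091*I*sqrt(32465) ≈ 8.6996e+8 - 3.2596e+6*I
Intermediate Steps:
R = -48088
T = I*sqrt(32465) (T = sqrt(-32465) = I*sqrt(32465) ≈ 180.18*I)
(R + T)*(-18255 + f(164, 173)) = (-48088 + I*sqrt(32465))*(-18255 + 164) = (-48088 + I*sqrt(32465))*(-18091) = 869960008 - 18091*I*sqrt(32465)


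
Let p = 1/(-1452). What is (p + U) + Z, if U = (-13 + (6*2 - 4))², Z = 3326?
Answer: 4865651/1452 ≈ 3351.0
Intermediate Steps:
U = 25 (U = (-13 + (12 - 4))² = (-13 + 8)² = (-5)² = 25)
p = -1/1452 ≈ -0.00068871
(p + U) + Z = (-1/1452 + 25) + 3326 = 36299/1452 + 3326 = 4865651/1452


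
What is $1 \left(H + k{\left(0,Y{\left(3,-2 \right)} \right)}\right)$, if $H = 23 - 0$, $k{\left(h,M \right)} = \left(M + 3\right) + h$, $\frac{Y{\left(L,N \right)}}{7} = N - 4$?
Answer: $-16$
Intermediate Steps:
$Y{\left(L,N \right)} = -28 + 7 N$ ($Y{\left(L,N \right)} = 7 \left(N - 4\right) = 7 \left(-4 + N\right) = -28 + 7 N$)
$k{\left(h,M \right)} = 3 + M + h$ ($k{\left(h,M \right)} = \left(3 + M\right) + h = 3 + M + h$)
$H = 23$ ($H = 23 + 0 = 23$)
$1 \left(H + k{\left(0,Y{\left(3,-2 \right)} \right)}\right) = 1 \left(23 + \left(3 + \left(-28 + 7 \left(-2\right)\right) + 0\right)\right) = 1 \left(23 + \left(3 - 42 + 0\right)\right) = 1 \left(23 - 39\right) = 1 \left(-16\right) = -16$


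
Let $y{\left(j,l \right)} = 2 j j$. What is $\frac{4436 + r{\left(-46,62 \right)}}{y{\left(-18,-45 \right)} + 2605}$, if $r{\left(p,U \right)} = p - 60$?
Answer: $\frac{4330}{3253} \approx 1.3311$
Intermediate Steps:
$r{\left(p,U \right)} = -60 + p$
$y{\left(j,l \right)} = 2 j^{2}$
$\frac{4436 + r{\left(-46,62 \right)}}{y{\left(-18,-45 \right)} + 2605} = \frac{4436 - 106}{2 \left(-18\right)^{2} + 2605} = \frac{4436 - 106}{2 \cdot 324 + 2605} = \frac{4330}{648 + 2605} = \frac{4330}{3253}$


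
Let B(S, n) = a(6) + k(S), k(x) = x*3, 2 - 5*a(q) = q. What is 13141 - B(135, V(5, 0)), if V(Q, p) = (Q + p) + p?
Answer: 63684/5 ≈ 12737.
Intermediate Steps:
a(q) = ⅖ - q/5
k(x) = 3*x
V(Q, p) = Q + 2*p
B(S, n) = -⅘ + 3*S (B(S, n) = (⅖ - ⅕*6) + 3*S = (⅖ - 6/5) + 3*S = -⅘ + 3*S)
13141 - B(135, V(5, 0)) = 13141 - (-⅘ + 3*135) = 13141 - (-⅘ + 405) = 13141 - 1*2021/5 = 13141 - 2021/5 = 63684/5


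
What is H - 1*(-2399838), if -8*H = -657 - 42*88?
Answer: 19203057/8 ≈ 2.4004e+6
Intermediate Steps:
H = 4353/8 (H = -(-657 - 42*88)/8 = -(-657 - 3696)/8 = -⅛*(-4353) = 4353/8 ≈ 544.13)
H - 1*(-2399838) = 4353/8 - 1*(-2399838) = 4353/8 + 2399838 = 19203057/8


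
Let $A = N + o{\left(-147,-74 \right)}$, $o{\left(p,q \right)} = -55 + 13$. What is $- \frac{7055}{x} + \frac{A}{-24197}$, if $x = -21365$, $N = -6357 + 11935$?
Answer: $\frac{10486639}{103393781} \approx 0.10142$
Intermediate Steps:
$o{\left(p,q \right)} = -42$
$N = 5578$
$A = 5536$ ($A = 5578 - 42 = 5536$)
$- \frac{7055}{x} + \frac{A}{-24197} = - \frac{7055}{-21365} + \frac{5536}{-24197} = \left(-7055\right) \left(- \frac{1}{21365}\right) + 5536 \left(- \frac{1}{24197}\right) = \frac{1411}{4273} - \frac{5536}{24197} = \frac{10486639}{103393781}$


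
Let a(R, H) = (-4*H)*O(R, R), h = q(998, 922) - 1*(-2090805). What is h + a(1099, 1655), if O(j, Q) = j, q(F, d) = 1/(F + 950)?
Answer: -10099552099/1948 ≈ -5.1846e+6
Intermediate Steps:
q(F, d) = 1/(950 + F)
h = 4072888141/1948 (h = 1/(950 + 998) - 1*(-2090805) = 1/1948 + 2090805 = 4072888141/1948 ≈ 2.0908e+6)
a(R, H) = -4*H*R (a(R, H) = (-4*H)*R = -4*H*R)
h + a(1099, 1655) = 4072888141/1948 - 4*1655*1099 = 4072888141/1948 - 7275380 = -10099552099/1948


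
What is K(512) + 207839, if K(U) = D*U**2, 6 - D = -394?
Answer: 105065439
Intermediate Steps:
D = 400 (D = 6 - 1*(-394) = 6 + 394 = 400)
K(U) = 400*U**2
K(512) + 207839 = 400*512**2 + 207839 = 400*262144 + 207839 = 104857600 + 207839 = 105065439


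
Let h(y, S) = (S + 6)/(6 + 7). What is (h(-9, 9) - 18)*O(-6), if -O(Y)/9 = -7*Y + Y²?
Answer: 11826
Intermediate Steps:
h(y, S) = 6/13 + S/13 (h(y, S) = (6 + S)/13 = (6 + S)*(1/13) = 6/13 + S/13)
O(Y) = -9*Y² + 63*Y (O(Y) = -9*(-7*Y + Y²) = -9*(Y² - 7*Y) = -9*Y² + 63*Y)
(h(-9, 9) - 18)*O(-6) = ((6/13 + (1/13)*9) - 18)*(9*(-6)*(7 - 1*(-6))) = ((6/13 + 9/13) - 18)*(9*(-6)*(7 + 6)) = (15/13 - 18)*(9*(-6)*13) = -219/13*(-702) = 11826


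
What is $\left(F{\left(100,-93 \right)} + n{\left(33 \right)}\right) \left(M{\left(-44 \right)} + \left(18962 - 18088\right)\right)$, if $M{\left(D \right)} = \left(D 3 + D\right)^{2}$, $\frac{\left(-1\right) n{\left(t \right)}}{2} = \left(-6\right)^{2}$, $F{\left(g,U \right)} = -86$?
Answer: $-5032300$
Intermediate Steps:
$n{\left(t \right)} = -72$ ($n{\left(t \right)} = - 2 \left(-6\right)^{2} = \left(-2\right) 36 = -72$)
$M{\left(D \right)} = 16 D^{2}$ ($M{\left(D \right)} = \left(3 D + D\right)^{2} = \left(4 D\right)^{2} = 16 D^{2}$)
$\left(F{\left(100,-93 \right)} + n{\left(33 \right)}\right) \left(M{\left(-44 \right)} + \left(18962 - 18088\right)\right) = \left(-86 - 72\right) \left(16 \left(-44\right)^{2} + \left(18962 - 18088\right)\right) = - 158 \left(16 \cdot 1936 + \left(18962 - 18088\right)\right) = - 158 \left(30976 + 874\right) = \left(-158\right) 31850 = -5032300$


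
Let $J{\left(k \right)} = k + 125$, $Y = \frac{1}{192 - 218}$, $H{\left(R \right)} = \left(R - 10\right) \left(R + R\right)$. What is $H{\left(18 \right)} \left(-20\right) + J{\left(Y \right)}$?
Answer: $- \frac{146511}{26} \approx -5635.0$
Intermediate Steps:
$H{\left(R \right)} = 2 R \left(-10 + R\right)$ ($H{\left(R \right)} = \left(-10 + R\right) 2 R = 2 R \left(-10 + R\right)$)
$Y = - \frac{1}{26}$ ($Y = \frac{1}{-26} = - \frac{1}{26} \approx -0.038462$)
$J{\left(k \right)} = 125 + k$
$H{\left(18 \right)} \left(-20\right) + J{\left(Y \right)} = 2 \cdot 18 \left(-10 + 18\right) \left(-20\right) + \left(125 - \frac{1}{26}\right) = 2 \cdot 18 \cdot 8 \left(-20\right) + \frac{3249}{26} = 288 \left(-20\right) + \frac{3249}{26} = -5760 + \frac{3249}{26} = - \frac{146511}{26}$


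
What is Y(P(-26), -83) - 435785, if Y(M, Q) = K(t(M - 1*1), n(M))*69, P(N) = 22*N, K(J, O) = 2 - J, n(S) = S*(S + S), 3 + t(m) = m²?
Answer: -23090141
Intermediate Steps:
t(m) = -3 + m²
n(S) = 2*S² (n(S) = S*(2*S) = 2*S²)
Y(M, Q) = 345 - 69*(-1 + M)² (Y(M, Q) = (2 - (-3 + (M - 1*1)²))*69 = (2 - (-3 + (M - 1)²))*69 = (2 - (-3 + (-1 + M)²))*69 = (2 + (3 - (-1 + M)²))*69 = (5 - (-1 + M)²)*69 = 345 - 69*(-1 + M)²)
Y(P(-26), -83) - 435785 = (345 - 69*(-1 + 22*(-26))²) - 435785 = (345 - 69*(-1 - 572)²) - 435785 = (345 - 69*(-573)²) - 435785 = (345 - 69*328329) - 435785 = (345 - 22654701) - 435785 = -22654356 - 435785 = -23090141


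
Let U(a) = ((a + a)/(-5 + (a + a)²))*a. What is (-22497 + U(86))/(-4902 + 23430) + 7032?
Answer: 3853149830813/548039712 ≈ 7030.8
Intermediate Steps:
U(a) = 2*a²/(-5 + 4*a²) (U(a) = ((2*a)/(-5 + (2*a)²))*a = ((2*a)/(-5 + 4*a²))*a = (2*a/(-5 + 4*a²))*a = 2*a²/(-5 + 4*a²))
(-22497 + U(86))/(-4902 + 23430) + 7032 = (-22497 + 2*86²/(-5 + 4*86²))/(-4902 + 23430) + 7032 = (-22497 + 2*7396/(-5 + 4*7396))/18528 + 7032 = (-22497 + 2*7396/(-5 + 29584))*(1/18528) + 7032 = (-22497 + 2*7396/29579)*(1/18528) + 7032 = (-22497 + 2*7396*(1/29579))*(1/18528) + 7032 = (-22497 + 14792/29579)*(1/18528) + 7032 = -665423971/29579*1/18528 + 7032 = -665423971/548039712 + 7032 = 3853149830813/548039712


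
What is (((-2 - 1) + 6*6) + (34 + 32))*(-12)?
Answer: -1188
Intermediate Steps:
(((-2 - 1) + 6*6) + (34 + 32))*(-12) = ((-3 + 36) + 66)*(-12) = (33 + 66)*(-12) = 99*(-12) = -1188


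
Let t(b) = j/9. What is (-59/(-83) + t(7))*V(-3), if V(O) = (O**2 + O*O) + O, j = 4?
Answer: 4315/249 ≈ 17.329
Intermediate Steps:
V(O) = O + 2*O**2 (V(O) = (O**2 + O**2) + O = 2*O**2 + O = O + 2*O**2)
t(b) = 4/9
(-59/(-83) + t(7))*V(-3) = (-59/(-83) + 4/9)*(-3*(1 + 2*(-3))) = (-59*(-1/83) + 4/9)*(-3*(1 - 6)) = (59/83 + 4/9)*(-3*(-5)) = (863/747)*15 = 4315/249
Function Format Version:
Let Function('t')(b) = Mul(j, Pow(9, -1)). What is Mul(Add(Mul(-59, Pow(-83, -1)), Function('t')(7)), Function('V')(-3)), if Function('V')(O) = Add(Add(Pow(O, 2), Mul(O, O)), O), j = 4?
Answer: Rational(4315, 249) ≈ 17.329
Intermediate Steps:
Function('V')(O) = Add(O, Mul(2, Pow(O, 2))) (Function('V')(O) = Add(Add(Pow(O, 2), Pow(O, 2)), O) = Add(Mul(2, Pow(O, 2)), O) = Add(O, Mul(2, Pow(O, 2))))
Function('t')(b) = Rational(4, 9) (Function('t')(b) = Mul(4, Pow(9, -1)) = Mul(4, Rational(1, 9)) = Rational(4, 9))
Mul(Add(Mul(-59, Pow(-83, -1)), Function('t')(7)), Function('V')(-3)) = Mul(Add(Mul(-59, Pow(-83, -1)), Rational(4, 9)), Mul(-3, Add(1, Mul(2, -3)))) = Mul(Add(Mul(-59, Rational(-1, 83)), Rational(4, 9)), Mul(-3, Add(1, -6))) = Mul(Add(Rational(59, 83), Rational(4, 9)), Mul(-3, -5)) = Mul(Rational(863, 747), 15) = Rational(4315, 249)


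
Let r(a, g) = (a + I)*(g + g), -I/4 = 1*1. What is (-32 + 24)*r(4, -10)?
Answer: 0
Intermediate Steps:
I = -4 ≈ -4.0000
r(a, g) = 2*g*(-4 + a) (r(a, g) = (a - 4)*(g + g) = (-4 + a)*(2*g) = 2*g*(-4 + a))
(-32 + 24)*r(4, -10) = (-32 + 24)*(2*(-10)*(-4 + 4)) = -16*(-10)*0 = -8*0 = 0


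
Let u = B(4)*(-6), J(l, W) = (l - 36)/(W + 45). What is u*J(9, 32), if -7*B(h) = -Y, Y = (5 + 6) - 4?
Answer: 162/77 ≈ 2.1039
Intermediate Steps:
J(l, W) = (-36 + l)/(45 + W)
Y = 7 (Y = 11 - 4 = 7)
B(h) = 1 (B(h) = -(-1)*7/7 = -⅐*(-7) = 1)
u = -6 (u = 1*(-6) = -6)
u*J(9, 32) = -6*(-36 + 9)/(45 + 32) = -6*(-27)/77 = -6*(-27/77) = 162/77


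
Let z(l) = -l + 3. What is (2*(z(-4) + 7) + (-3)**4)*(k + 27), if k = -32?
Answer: -545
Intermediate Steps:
z(l) = 3 - l
(2*(z(-4) + 7) + (-3)**4)*(k + 27) = (2*((3 - 1*(-4)) + 7) + (-3)**4)*(-32 + 27) = (2*((3 + 4) + 7) + 81)*(-5) = (2*(7 + 7) + 81)*(-5) = (2*14 + 81)*(-5) = (28 + 81)*(-5) = 109*(-5) = -545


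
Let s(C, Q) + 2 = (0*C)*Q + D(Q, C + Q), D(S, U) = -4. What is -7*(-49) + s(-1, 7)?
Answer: 337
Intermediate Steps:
s(C, Q) = -6 (s(C, Q) = -2 + ((0*C)*Q - 4) = -2 + (0*Q - 4) = -2 + (0 - 4) = -2 - 4 = -6)
-7*(-49) + s(-1, 7) = -7*(-49) - 6 = 343 - 6 = 337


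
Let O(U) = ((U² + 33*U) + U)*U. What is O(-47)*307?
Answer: -8816119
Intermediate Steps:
O(U) = U*(U² + 34*U) (O(U) = (U² + 34*U)*U = U*(U² + 34*U))
O(-47)*307 = ((-47)²*(34 - 47))*307 = (2209*(-13))*307 = -28717*307 = -8816119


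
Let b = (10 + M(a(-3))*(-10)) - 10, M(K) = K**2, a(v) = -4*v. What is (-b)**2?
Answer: 2073600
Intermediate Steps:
b = -1440 (b = (10 + (-4*(-3))**2*(-10)) - 10 = (10 + 12**2*(-10)) - 10 = (10 + 144*(-10)) - 10 = (10 - 1440) - 10 = -1430 - 10 = -1440)
(-b)**2 = (-1*(-1440))**2 = 1440**2 = 2073600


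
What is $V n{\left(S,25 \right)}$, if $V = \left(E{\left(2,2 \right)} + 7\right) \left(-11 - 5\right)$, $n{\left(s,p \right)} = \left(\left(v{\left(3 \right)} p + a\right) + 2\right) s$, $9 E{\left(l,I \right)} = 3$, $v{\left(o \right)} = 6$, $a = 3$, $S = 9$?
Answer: $-163680$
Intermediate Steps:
$E{\left(l,I \right)} = \frac{1}{3}$ ($E{\left(l,I \right)} = \frac{1}{9} \cdot 3 = \frac{1}{3}$)
$n{\left(s,p \right)} = s \left(5 + 6 p\right)$ ($n{\left(s,p \right)} = \left(\left(6 p + 3\right) + 2\right) s = \left(\left(3 + 6 p\right) + 2\right) s = \left(5 + 6 p\right) s = s \left(5 + 6 p\right)$)
$V = - \frac{352}{3}$ ($V = \left(\frac{1}{3} + 7\right) \left(-11 - 5\right) = \frac{22}{3} \left(-16\right) = - \frac{352}{3} \approx -117.33$)
$V n{\left(S,25 \right)} = - \frac{352 \cdot 9 \left(5 + 6 \cdot 25\right)}{3} = - \frac{352 \cdot 9 \left(5 + 150\right)}{3} = - \frac{352 \cdot 9 \cdot 155}{3} = \left(- \frac{352}{3}\right) 1395 = -163680$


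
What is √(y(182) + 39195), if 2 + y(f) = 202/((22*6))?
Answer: 17*√590766/66 ≈ 197.98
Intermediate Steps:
y(f) = -31/66 (y(f) = -2 + 202/((22*6)) = -2 + 202/132 = -2 + 202*(1/132) = -2 + 101/66 = -31/66)
√(y(182) + 39195) = √(-31/66 + 39195) = √(2586839/66) = 17*√590766/66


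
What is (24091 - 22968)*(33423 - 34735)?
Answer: -1473376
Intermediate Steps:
(24091 - 22968)*(33423 - 34735) = 1123*(-1312) = -1473376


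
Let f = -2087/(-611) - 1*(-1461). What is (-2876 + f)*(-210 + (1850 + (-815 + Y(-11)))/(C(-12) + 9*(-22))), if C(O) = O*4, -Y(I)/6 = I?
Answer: 7584200293/25051 ≈ 3.0275e+5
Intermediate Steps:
Y(I) = -6*I
f = 894758/611 (f = -2087*(-1/611) + 1461 = 2087/611 + 1461 = 894758/611 ≈ 1464.4)
C(O) = 4*O
(-2876 + f)*(-210 + (1850 + (-815 + Y(-11)))/(C(-12) + 9*(-22))) = (-2876 + 894758/611)*(-210 + (1850 + (-815 - 6*(-11)))/(4*(-12) + 9*(-22))) = -862478*(-210 + (1850 + (-815 + 66))/(-48 - 198))/611 = -862478*(-210 + (1850 - 749)/(-246))/611 = -862478*(-210 + 1101*(-1/246))/611 = -862478*(-210 - 367/82)/611 = -862478/611*(-17587/82) = 7584200293/25051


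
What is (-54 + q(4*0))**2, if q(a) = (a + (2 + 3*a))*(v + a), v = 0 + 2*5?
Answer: 1156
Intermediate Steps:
v = 10 (v = 0 + 10 = 10)
q(a) = (2 + 4*a)*(10 + a) (q(a) = (a + (2 + 3*a))*(10 + a) = (2 + 4*a)*(10 + a))
(-54 + q(4*0))**2 = (-54 + (20 + 4*(4*0)**2 + 42*(4*0)))**2 = (-54 + (20 + 4*0**2 + 42*0))**2 = (-54 + (20 + 4*0 + 0))**2 = (-54 + (20 + 0 + 0))**2 = (-54 + 20)**2 = (-34)**2 = 1156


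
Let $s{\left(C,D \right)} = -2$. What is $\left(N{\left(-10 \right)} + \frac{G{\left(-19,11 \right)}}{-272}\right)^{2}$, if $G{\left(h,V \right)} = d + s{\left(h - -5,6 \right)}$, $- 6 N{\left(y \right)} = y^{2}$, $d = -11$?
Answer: $\frac{183900721}{665856} \approx 276.19$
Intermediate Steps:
$N{\left(y \right)} = - \frac{y^{2}}{6}$
$G{\left(h,V \right)} = -13$ ($G{\left(h,V \right)} = -11 - 2 = -13$)
$\left(N{\left(-10 \right)} + \frac{G{\left(-19,11 \right)}}{-272}\right)^{2} = \left(- \frac{\left(-10\right)^{2}}{6} - \frac{13}{-272}\right)^{2} = \left(\left(- \frac{1}{6}\right) 100 - - \frac{13}{272}\right)^{2} = \left(- \frac{50}{3} + \frac{13}{272}\right)^{2} = \left(- \frac{13561}{816}\right)^{2} = \frac{183900721}{665856}$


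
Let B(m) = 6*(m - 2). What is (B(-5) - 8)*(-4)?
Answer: 200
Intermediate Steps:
B(m) = -12 + 6*m (B(m) = 6*(-2 + m) = -12 + 6*m)
(B(-5) - 8)*(-4) = ((-12 + 6*(-5)) - 8)*(-4) = ((-12 - 30) - 8)*(-4) = (-42 - 8)*(-4) = -50*(-4) = 200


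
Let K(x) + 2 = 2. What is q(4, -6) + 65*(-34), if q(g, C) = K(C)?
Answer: -2210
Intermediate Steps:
K(x) = 0 (K(x) = -2 + 2 = 0)
q(g, C) = 0
q(4, -6) + 65*(-34) = 0 + 65*(-34) = 0 - 2210 = -2210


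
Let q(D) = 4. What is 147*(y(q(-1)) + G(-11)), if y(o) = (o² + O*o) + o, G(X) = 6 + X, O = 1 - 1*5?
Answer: -147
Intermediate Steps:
O = -4 (O = 1 - 5 = -4)
y(o) = o² - 3*o (y(o) = (o² - 4*o) + o = o² - 3*o)
147*(y(q(-1)) + G(-11)) = 147*(4*(-3 + 4) + (6 - 11)) = 147*(4*1 - 5) = 147*(4 - 5) = 147*(-1) = -147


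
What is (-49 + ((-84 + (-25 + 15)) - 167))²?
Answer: 96100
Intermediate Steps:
(-49 + ((-84 + (-25 + 15)) - 167))² = (-49 + ((-84 - 10) - 167))² = (-49 + (-94 - 167))² = (-49 - 261)² = (-310)² = 96100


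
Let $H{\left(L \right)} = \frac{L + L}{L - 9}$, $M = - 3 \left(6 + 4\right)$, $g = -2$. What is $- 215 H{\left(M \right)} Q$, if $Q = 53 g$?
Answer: $\frac{455800}{13} \approx 35062.0$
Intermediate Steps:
$M = -30$ ($M = \left(-3\right) 10 = -30$)
$H{\left(L \right)} = \frac{2 L}{-9 + L}$
$Q = -106$ ($Q = 53 \left(-2\right) = -106$)
$- 215 H{\left(M \right)} Q = - 215 \cdot 2 \left(-30\right) \frac{1}{-9 - 30} \left(-106\right) = - 215 \cdot 2 \left(-30\right) \frac{1}{-39} \left(-106\right) = - 215 \cdot 2 \left(-30\right) \left(- \frac{1}{39}\right) \left(-106\right) = \left(-215\right) \frac{20}{13} \left(-106\right) = \left(- \frac{4300}{13}\right) \left(-106\right) = \frac{455800}{13}$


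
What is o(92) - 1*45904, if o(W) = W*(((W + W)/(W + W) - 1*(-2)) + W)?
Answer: -37164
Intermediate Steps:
o(W) = W*(3 + W) (o(W) = W*(((2*W)/((2*W)) + 2) + W) = W*(((2*W)*(1/(2*W)) + 2) + W) = W*((1 + 2) + W) = W*(3 + W))
o(92) - 1*45904 = 92*(3 + 92) - 1*45904 = 92*95 - 45904 = 8740 - 45904 = -37164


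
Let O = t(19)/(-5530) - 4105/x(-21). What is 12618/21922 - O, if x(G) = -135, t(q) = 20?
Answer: -4881644920/163658691 ≈ -29.828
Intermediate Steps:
O = 453959/14931 (O = 20/(-5530) - 4105/(-135) = 20*(-1/5530) - 4105*(-1/135) = -2/553 + 821/27 = 453959/14931 ≈ 30.404)
12618/21922 - O = 12618/21922 - 1*453959/14931 = 12618*(1/21922) - 453959/14931 = 6309/10961 - 453959/14931 = -4881644920/163658691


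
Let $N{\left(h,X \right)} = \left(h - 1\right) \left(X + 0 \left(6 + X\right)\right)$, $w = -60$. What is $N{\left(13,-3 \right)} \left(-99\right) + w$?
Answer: $3504$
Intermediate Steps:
$N{\left(h,X \right)} = X \left(-1 + h\right)$ ($N{\left(h,X \right)} = \left(-1 + h\right) \left(X + 0\right) = \left(-1 + h\right) X = X \left(-1 + h\right)$)
$N{\left(13,-3 \right)} \left(-99\right) + w = - 3 \left(-1 + 13\right) \left(-99\right) - 60 = \left(-3\right) 12 \left(-99\right) - 60 = \left(-36\right) \left(-99\right) - 60 = 3564 - 60 = 3504$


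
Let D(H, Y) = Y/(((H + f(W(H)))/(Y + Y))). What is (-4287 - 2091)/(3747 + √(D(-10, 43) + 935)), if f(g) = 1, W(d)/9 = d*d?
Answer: -107542647/63177682 + 9567*√4717/63177682 ≈ -1.6918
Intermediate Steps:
W(d) = 9*d² (W(d) = 9*(d*d) = 9*d²)
D(H, Y) = 2*Y²/(1 + H) (D(H, Y) = Y/(((H + 1)/(Y + Y))) = Y/(((1 + H)/((2*Y)))) = Y/(((1 + H)*(1/(2*Y)))) = Y/(((1 + H)/(2*Y))) = Y*(2*Y/(1 + H)) = 2*Y²/(1 + H))
(-4287 - 2091)/(3747 + √(D(-10, 43) + 935)) = (-4287 - 2091)/(3747 + √(2*43²/(1 - 10) + 935)) = -6378/(3747 + √(2*1849/(-9) + 935)) = -6378/(3747 + √(2*1849*(-⅑) + 935)) = -6378/(3747 + √(-3698/9 + 935)) = -6378/(3747 + √(4717/9)) = -6378/(3747 + √4717/3)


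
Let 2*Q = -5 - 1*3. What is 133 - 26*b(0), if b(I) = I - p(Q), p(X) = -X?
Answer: 237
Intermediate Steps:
Q = -4 (Q = (-5 - 1*3)/2 = (-5 - 3)/2 = (1/2)*(-8) = -4)
b(I) = -4 + I (b(I) = I - (-1)*(-4) = I - 1*4 = I - 4 = -4 + I)
133 - 26*b(0) = 133 - 26*(-4 + 0) = 133 - 26*(-4) = 133 - 1*(-104) = 133 + 104 = 237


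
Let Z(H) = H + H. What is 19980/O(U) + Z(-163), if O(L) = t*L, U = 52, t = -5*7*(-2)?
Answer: -58333/182 ≈ -320.51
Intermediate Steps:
Z(H) = 2*H
t = 70 (t = -35*(-2) = 70)
O(L) = 70*L
19980/O(U) + Z(-163) = 19980/((70*52)) + 2*(-163) = 19980/3640 - 326 = 19980*(1/3640) - 326 = 999/182 - 326 = -58333/182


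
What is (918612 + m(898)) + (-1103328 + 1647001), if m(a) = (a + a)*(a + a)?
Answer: 4687901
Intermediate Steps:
m(a) = 4*a² (m(a) = (2*a)*(2*a) = 4*a²)
(918612 + m(898)) + (-1103328 + 1647001) = (918612 + 4*898²) + (-1103328 + 1647001) = (918612 + 4*806404) + 543673 = (918612 + 3225616) + 543673 = 4144228 + 543673 = 4687901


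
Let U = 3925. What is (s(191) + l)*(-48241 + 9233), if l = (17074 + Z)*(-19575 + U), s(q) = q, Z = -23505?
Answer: -3925973461728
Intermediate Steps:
l = 100645150 (l = (17074 - 23505)*(-19575 + 3925) = -6431*(-15650) = 100645150)
(s(191) + l)*(-48241 + 9233) = (191 + 100645150)*(-48241 + 9233) = 100645341*(-39008) = -3925973461728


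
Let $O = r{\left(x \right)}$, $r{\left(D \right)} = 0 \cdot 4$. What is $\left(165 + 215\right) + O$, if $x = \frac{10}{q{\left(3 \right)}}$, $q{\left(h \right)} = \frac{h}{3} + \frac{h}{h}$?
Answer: $380$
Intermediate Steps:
$q{\left(h \right)} = 1 + \frac{h}{3}$ ($q{\left(h \right)} = h \frac{1}{3} + 1 = \frac{h}{3} + 1 = 1 + \frac{h}{3}$)
$x = 5$ ($x = \frac{10}{1 + \frac{1}{3} \cdot 3} = \frac{10}{1 + 1} = \frac{10}{2} = 10 \cdot \frac{1}{2} = 5$)
$r{\left(D \right)} = 0$
$O = 0$
$\left(165 + 215\right) + O = \left(165 + 215\right) + 0 = 380 + 0 = 380$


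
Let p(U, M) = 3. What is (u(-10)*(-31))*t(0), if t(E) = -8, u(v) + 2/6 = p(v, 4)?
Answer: 1984/3 ≈ 661.33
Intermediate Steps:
u(v) = 8/3 (u(v) = -1/3 + 3 = 8/3)
(u(-10)*(-31))*t(0) = ((8/3)*(-31))*(-8) = -248/3*(-8) = 1984/3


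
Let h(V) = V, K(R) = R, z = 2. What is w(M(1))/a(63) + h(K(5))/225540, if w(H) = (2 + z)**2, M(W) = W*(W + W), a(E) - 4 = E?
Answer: 721795/3022236 ≈ 0.23883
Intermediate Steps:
a(E) = 4 + E
M(W) = 2*W**2 (M(W) = W*(2*W) = 2*W**2)
w(H) = 16 (w(H) = (2 + 2)**2 = 4**2 = 16)
w(M(1))/a(63) + h(K(5))/225540 = 16/(4 + 63) + 5/225540 = 16/67 + 5*(1/225540) = 16*(1/67) + 1/45108 = 16/67 + 1/45108 = 721795/3022236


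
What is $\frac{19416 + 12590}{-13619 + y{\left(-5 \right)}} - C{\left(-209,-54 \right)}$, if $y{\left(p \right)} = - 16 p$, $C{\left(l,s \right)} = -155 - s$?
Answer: $\frac{1335433}{13539} \approx 98.636$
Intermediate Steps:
$\frac{19416 + 12590}{-13619 + y{\left(-5 \right)}} - C{\left(-209,-54 \right)} = \frac{19416 + 12590}{-13619 - -80} - \left(-155 - -54\right) = \frac{32006}{-13619 + 80} - \left(-155 + 54\right) = \frac{32006}{-13539} - -101 = 32006 \left(- \frac{1}{13539}\right) + 101 = - \frac{32006}{13539} + 101 = \frac{1335433}{13539}$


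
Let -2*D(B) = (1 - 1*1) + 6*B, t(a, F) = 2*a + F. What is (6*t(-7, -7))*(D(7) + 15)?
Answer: 756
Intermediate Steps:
t(a, F) = F + 2*a
D(B) = -3*B (D(B) = -((1 - 1*1) + 6*B)/2 = -((1 - 1) + 6*B)/2 = -(0 + 6*B)/2 = -3*B)
(6*t(-7, -7))*(D(7) + 15) = (6*(-7 + 2*(-7)))*(-3*7 + 15) = (6*(-7 - 14))*(-21 + 15) = (6*(-21))*(-6) = -126*(-6) = 756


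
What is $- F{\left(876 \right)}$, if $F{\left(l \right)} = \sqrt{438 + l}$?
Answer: $- 3 \sqrt{146} \approx -36.249$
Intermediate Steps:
$- F{\left(876 \right)} = - \sqrt{438 + 876} = - \sqrt{1314} = - 3 \sqrt{146}$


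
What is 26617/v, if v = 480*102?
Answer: 26617/48960 ≈ 0.54365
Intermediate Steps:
v = 48960
26617/v = 26617/48960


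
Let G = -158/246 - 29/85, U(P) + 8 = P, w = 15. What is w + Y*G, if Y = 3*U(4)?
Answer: 93403/3485 ≈ 26.801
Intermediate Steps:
U(P) = -8 + P
Y = -12 (Y = 3*(-8 + 4) = 3*(-4) = -12)
G = -10282/10455 (G = -158*1/246 - 29*1/85 = -79/123 - 29/85 = -10282/10455 ≈ -0.98345)
w + Y*G = 15 - 12*(-10282/10455) = 15 + 41128/3485 = 93403/3485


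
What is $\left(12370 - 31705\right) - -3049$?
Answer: $-16286$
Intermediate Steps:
$\left(12370 - 31705\right) - -3049 = -19335 + \left(3116 - 67\right) = -19335 + 3049 = -16286$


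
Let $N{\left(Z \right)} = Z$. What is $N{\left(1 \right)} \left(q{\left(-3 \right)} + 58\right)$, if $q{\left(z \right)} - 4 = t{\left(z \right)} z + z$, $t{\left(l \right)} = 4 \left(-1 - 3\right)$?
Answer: $107$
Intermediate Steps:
$t{\left(l \right)} = -16$ ($t{\left(l \right)} = 4 \left(-4\right) = -16$)
$q{\left(z \right)} = 4 - 15 z$ ($q{\left(z \right)} = 4 + \left(- 16 z + z\right) = 4 - 15 z$)
$N{\left(1 \right)} \left(q{\left(-3 \right)} + 58\right) = 1 \left(\left(4 - -45\right) + 58\right) = 1 \left(\left(4 + 45\right) + 58\right) = 1 \left(49 + 58\right) = 1 \cdot 107 = 107$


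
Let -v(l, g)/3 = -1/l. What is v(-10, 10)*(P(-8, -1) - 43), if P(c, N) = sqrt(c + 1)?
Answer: 129/10 - 3*I*sqrt(7)/10 ≈ 12.9 - 0.79373*I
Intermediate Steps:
v(l, g) = 3/l (v(l, g) = -(-3)/l = 3/l)
P(c, N) = sqrt(1 + c)
v(-10, 10)*(P(-8, -1) - 43) = (3/(-10))*(sqrt(1 - 8) - 43) = (3*(-1/10))*(sqrt(-7) - 43) = -3*(I*sqrt(7) - 43)/10 = -3*(-43 + I*sqrt(7))/10 = 129/10 - 3*I*sqrt(7)/10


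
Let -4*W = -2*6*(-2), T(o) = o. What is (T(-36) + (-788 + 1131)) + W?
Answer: 301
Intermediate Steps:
W = -6 (W = -(-2*6)*(-2)/4 = -(-3)*(-2) = -¼*24 = -6)
(T(-36) + (-788 + 1131)) + W = (-36 + (-788 + 1131)) - 6 = (-36 + 343) - 6 = 307 - 6 = 301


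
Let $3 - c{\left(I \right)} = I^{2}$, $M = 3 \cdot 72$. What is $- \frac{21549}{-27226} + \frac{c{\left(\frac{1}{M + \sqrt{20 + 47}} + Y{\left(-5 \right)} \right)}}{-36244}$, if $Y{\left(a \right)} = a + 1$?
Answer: $\frac{424000368443995445}{535459647841621906} + \frac{2270 \sqrt{67}}{479688217541} \approx 0.79184$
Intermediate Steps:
$Y{\left(a \right)} = 1 + a$
$M = 216$
$c{\left(I \right)} = 3 - I^{2}$
$- \frac{21549}{-27226} + \frac{c{\left(\frac{1}{M + \sqrt{20 + 47}} + Y{\left(-5 \right)} \right)}}{-36244} = - \frac{21549}{-27226} + \frac{3 - \left(\frac{1}{216 + \sqrt{20 + 47}} + \left(1 - 5\right)\right)^{2}}{-36244} = \left(-21549\right) \left(- \frac{1}{27226}\right) + \left(3 - \left(\frac{1}{216 + \sqrt{67}} - 4\right)^{2}\right) \left(- \frac{1}{36244}\right) = \frac{21549}{27226} + \left(3 - \left(-4 + \frac{1}{216 + \sqrt{67}}\right)^{2}\right) \left(- \frac{1}{36244}\right) = \frac{21549}{27226} - \left(\frac{3}{36244} - \frac{\left(-4 + \frac{1}{216 + \sqrt{67}}\right)^{2}}{36244}\right) = \frac{390470139}{493389572} + \frac{\left(-4 + \frac{1}{216 + \sqrt{67}}\right)^{2}}{36244}$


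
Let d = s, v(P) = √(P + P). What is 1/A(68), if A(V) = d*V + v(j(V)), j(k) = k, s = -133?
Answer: -133/1202850 - √34/40896900 ≈ -0.00011071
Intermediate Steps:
v(P) = √2*√P (v(P) = √(2*P) = √2*√P)
d = -133
A(V) = -133*V + √2*√V
1/A(68) = 1/(-133*68 + √2*√68) = 1/(-9044 + √2*(2*√17)) = 1/(-9044 + 2*√34)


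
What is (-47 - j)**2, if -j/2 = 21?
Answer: 25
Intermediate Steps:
j = -42 (j = -2*21 = -42)
(-47 - j)**2 = (-47 - 1*(-42))**2 = (-47 + 42)**2 = (-5)**2 = 25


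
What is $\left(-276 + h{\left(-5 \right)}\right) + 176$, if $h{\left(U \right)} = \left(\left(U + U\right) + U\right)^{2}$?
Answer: $125$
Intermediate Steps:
$h{\left(U \right)} = 9 U^{2}$ ($h{\left(U \right)} = \left(2 U + U\right)^{2} = \left(3 U\right)^{2} = 9 U^{2}$)
$\left(-276 + h{\left(-5 \right)}\right) + 176 = \left(-276 + 9 \left(-5\right)^{2}\right) + 176 = \left(-276 + 9 \cdot 25\right) + 176 = \left(-276 + 225\right) + 176 = -51 + 176 = 125$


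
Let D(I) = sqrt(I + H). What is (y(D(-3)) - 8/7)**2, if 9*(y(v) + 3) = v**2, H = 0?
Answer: 8836/441 ≈ 20.036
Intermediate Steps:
D(I) = sqrt(I) (D(I) = sqrt(I + 0) = sqrt(I))
y(v) = -3 + v**2/9
(y(D(-3)) - 8/7)**2 = ((-3 + (sqrt(-3))**2/9) - 8/7)**2 = ((-3 + (I*sqrt(3))**2/9) - 8*1/7)**2 = ((-3 + (1/9)*(-3)) - 8/7)**2 = ((-3 - 1/3) - 8/7)**2 = (-10/3 - 8/7)**2 = (-94/21)**2 = 8836/441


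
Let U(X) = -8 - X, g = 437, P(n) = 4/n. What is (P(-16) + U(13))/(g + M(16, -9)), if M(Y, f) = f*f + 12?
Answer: -17/424 ≈ -0.040094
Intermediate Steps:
M(Y, f) = 12 + f**2 (M(Y, f) = f**2 + 12 = 12 + f**2)
(P(-16) + U(13))/(g + M(16, -9)) = (4/(-16) + (-8 - 1*13))/(437 + (12 + (-9)**2)) = (4*(-1/16) + (-8 - 13))/(437 + (12 + 81)) = (-1/4 - 21)/(437 + 93) = -85/4/530 = -85/4*1/530 = -17/424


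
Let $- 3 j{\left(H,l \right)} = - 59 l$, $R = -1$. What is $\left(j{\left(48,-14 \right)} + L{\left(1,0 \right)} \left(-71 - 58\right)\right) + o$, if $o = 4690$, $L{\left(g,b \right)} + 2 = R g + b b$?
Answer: $\frac{14405}{3} \approx 4801.7$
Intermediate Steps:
$L{\left(g,b \right)} = -2 + b^{2} - g$ ($L{\left(g,b \right)} = -2 + \left(- g + b b\right) = -2 + \left(- g + b^{2}\right) = -2 + \left(b^{2} - g\right) = -2 + b^{2} - g$)
$j{\left(H,l \right)} = \frac{59 l}{3}$ ($j{\left(H,l \right)} = - \frac{\left(-59\right) l}{3} = \frac{59 l}{3}$)
$\left(j{\left(48,-14 \right)} + L{\left(1,0 \right)} \left(-71 - 58\right)\right) + o = \left(\frac{59}{3} \left(-14\right) + \left(-2 + 0^{2} - 1\right) \left(-71 - 58\right)\right) + 4690 = \left(- \frac{826}{3} + \left(-2 + 0 - 1\right) \left(-129\right)\right) + 4690 = \left(- \frac{826}{3} - -387\right) + 4690 = \left(- \frac{826}{3} + 387\right) + 4690 = \frac{335}{3} + 4690 = \frac{14405}{3}$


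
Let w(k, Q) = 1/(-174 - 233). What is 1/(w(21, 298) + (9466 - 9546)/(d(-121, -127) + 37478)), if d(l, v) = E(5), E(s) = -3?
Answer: -3050465/14007 ≈ -217.78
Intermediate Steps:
w(k, Q) = -1/407 (w(k, Q) = 1/(-407) = -1/407)
d(l, v) = -3
1/(w(21, 298) + (9466 - 9546)/(d(-121, -127) + 37478)) = 1/(-1/407 + (9466 - 9546)/(-3 + 37478)) = 1/(-1/407 - 80/37475) = 1/(-1/407 - 80*1/37475) = 1/(-1/407 - 16/7495) = 1/(-14007/3050465) = -3050465/14007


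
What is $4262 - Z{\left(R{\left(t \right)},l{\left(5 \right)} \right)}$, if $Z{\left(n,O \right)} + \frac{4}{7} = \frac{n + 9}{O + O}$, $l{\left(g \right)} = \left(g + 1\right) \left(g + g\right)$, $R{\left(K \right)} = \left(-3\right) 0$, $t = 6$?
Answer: $\frac{1193499}{280} \approx 4262.5$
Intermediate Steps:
$R{\left(K \right)} = 0$
$l{\left(g \right)} = 2 g \left(1 + g\right)$ ($l{\left(g \right)} = \left(1 + g\right) 2 g = 2 g \left(1 + g\right)$)
$Z{\left(n,O \right)} = - \frac{4}{7} + \frac{9 + n}{2 O}$ ($Z{\left(n,O \right)} = - \frac{4}{7} + \frac{n + 9}{O + O} = - \frac{4}{7} + \frac{9 + n}{2 O}$)
$4262 - Z{\left(R{\left(t \right)},l{\left(5 \right)} \right)} = 4262 - \frac{63 - 8 \cdot 2 \cdot 5 \left(1 + 5\right) + 7 \cdot 0}{14 \cdot 2 \cdot 5 \left(1 + 5\right)} = 4262 - \frac{63 - 8 \cdot 2 \cdot 5 \cdot 6 + 0}{14 \cdot 2 \cdot 5 \cdot 6} = 4262 - \frac{63 - 480 + 0}{14 \cdot 60} = 4262 - \frac{1}{14} \cdot \frac{1}{60} \left(63 - 480 + 0\right) = 4262 - \frac{1}{14} \cdot \frac{1}{60} \left(-417\right) = 4262 - - \frac{139}{280} = 4262 + \frac{139}{280} = \frac{1193499}{280}$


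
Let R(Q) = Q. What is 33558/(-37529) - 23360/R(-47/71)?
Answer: 62242521014/1763863 ≈ 35288.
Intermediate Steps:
33558/(-37529) - 23360/R(-47/71) = 33558/(-37529) - 23360/((-47/71)) = 33558*(-1/37529) - 23360/((-47*1/71)) = -33558/37529 - 23360/(-47/71) = -33558/37529 - 23360*(-71/47) = -33558/37529 + 1658560/47 = 62242521014/1763863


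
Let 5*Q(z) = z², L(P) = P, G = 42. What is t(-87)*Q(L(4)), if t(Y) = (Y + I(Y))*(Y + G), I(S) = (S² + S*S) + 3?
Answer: -2167776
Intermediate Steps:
I(S) = 3 + 2*S² (I(S) = (S² + S²) + 3 = 2*S² + 3 = 3 + 2*S²)
t(Y) = (42 + Y)*(3 + Y + 2*Y²) (t(Y) = (Y + (3 + 2*Y²))*(Y + 42) = (3 + Y + 2*Y²)*(42 + Y) = (42 + Y)*(3 + Y + 2*Y²))
Q(z) = z²/5
t(-87)*Q(L(4)) = (126 + 2*(-87)³ + 45*(-87) + 85*(-87)²)*((⅕)*4²) = (126 + 2*(-658503) - 3915 + 85*7569)*((⅕)*16) = (126 - 1317006 - 3915 + 643365)*(16/5) = -677430*16/5 = -2167776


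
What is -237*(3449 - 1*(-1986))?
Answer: -1288095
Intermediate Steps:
-237*(3449 - 1*(-1986)) = -237*(3449 + 1986) = -237*5435 = -1288095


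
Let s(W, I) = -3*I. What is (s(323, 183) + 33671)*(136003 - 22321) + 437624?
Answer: 3765812828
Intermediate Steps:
(s(323, 183) + 33671)*(136003 - 22321) + 437624 = (-3*183 + 33671)*(136003 - 22321) + 437624 = (-549 + 33671)*113682 + 437624 = 33122*113682 + 437624 = 3765375204 + 437624 = 3765812828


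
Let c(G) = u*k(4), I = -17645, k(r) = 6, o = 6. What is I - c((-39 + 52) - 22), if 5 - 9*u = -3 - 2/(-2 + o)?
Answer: -52952/3 ≈ -17651.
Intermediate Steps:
u = 17/18 (u = 5/9 - (-3 - 2/(-2 + 6))/9 = 5/9 - (-3 - 2/4)/9 = 5/9 - (-3 - 2*¼)/9 = 5/9 - (-3 - ½)/9 = 5/9 - ⅑*(-7/2) = 5/9 + 7/18 = 17/18 ≈ 0.94444)
c(G) = 17/3 (c(G) = (17/18)*6 = 17/3)
I - c((-39 + 52) - 22) = -17645 - 1*17/3 = -17645 - 17/3 = -52952/3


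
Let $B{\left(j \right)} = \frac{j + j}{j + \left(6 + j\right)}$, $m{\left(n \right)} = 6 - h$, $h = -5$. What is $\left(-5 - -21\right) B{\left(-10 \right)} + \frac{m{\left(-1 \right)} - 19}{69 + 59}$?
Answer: $\frac{2553}{112} \approx 22.795$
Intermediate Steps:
$m{\left(n \right)} = 11$ ($m{\left(n \right)} = 6 - -5 = 6 + 5 = 11$)
$B{\left(j \right)} = \frac{2 j}{6 + 2 j}$
$\left(-5 - -21\right) B{\left(-10 \right)} + \frac{m{\left(-1 \right)} - 19}{69 + 59} = \left(-5 - -21\right) \left(- \frac{10}{3 - 10}\right) + \frac{11 - 19}{69 + 59} = \left(-5 + 21\right) \left(- \frac{10}{-7}\right) - \frac{8}{128} = 16 \left(\left(-10\right) \left(- \frac{1}{7}\right)\right) - \frac{1}{16} = 16 \cdot \frac{10}{7} - \frac{1}{16} = \frac{160}{7} - \frac{1}{16} = \frac{2553}{112}$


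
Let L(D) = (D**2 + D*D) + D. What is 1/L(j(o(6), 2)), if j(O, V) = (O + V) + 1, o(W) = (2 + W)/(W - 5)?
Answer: 1/253 ≈ 0.0039526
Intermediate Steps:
o(W) = (2 + W)/(-5 + W)
j(O, V) = 1 + O + V
L(D) = D + 2*D**2 (L(D) = (D**2 + D**2) + D = 2*D**2 + D = D + 2*D**2)
1/L(j(o(6), 2)) = 1/((1 + (2 + 6)/(-5 + 6) + 2)*(1 + 2*(1 + (2 + 6)/(-5 + 6) + 2))) = 1/((1 + 8/1 + 2)*(1 + 2*(1 + 8/1 + 2))) = 1/((1 + 1*8 + 2)*(1 + 2*(1 + 1*8 + 2))) = 1/((1 + 8 + 2)*(1 + 2*(1 + 8 + 2))) = 1/(11*(1 + 2*11)) = 1/(11*(1 + 22)) = 1/(11*23) = 1/253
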